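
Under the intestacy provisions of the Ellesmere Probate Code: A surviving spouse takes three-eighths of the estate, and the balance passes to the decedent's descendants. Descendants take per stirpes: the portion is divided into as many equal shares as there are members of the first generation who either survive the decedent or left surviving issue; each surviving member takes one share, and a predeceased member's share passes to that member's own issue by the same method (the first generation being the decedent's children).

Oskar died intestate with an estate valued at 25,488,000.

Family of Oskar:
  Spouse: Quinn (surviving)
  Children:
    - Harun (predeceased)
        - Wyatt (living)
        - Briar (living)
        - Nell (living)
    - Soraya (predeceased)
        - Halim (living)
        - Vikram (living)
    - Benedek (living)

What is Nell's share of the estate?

Quinn takes three-eighths of 25,488,000 = 9,558,000. The remaining 15,930,000 passes to the descendants.
The descendants' portion (15,930,000) is divided into 3 shares of 5,310,000: Benedek takes 5,310,000; Harun's 5,310,000 share passes to Harun's issue; Soraya's 5,310,000 share passes to Soraya's issue.
Harun's share (5,310,000) is divided into 3 shares of 1,770,000: Wyatt, Briar, and Nell each take 1,770,000.
Soraya's share (5,310,000) is divided into 2 shares of 2,655,000: Halim and Vikram each take 2,655,000.

Nell receives 1,770,000.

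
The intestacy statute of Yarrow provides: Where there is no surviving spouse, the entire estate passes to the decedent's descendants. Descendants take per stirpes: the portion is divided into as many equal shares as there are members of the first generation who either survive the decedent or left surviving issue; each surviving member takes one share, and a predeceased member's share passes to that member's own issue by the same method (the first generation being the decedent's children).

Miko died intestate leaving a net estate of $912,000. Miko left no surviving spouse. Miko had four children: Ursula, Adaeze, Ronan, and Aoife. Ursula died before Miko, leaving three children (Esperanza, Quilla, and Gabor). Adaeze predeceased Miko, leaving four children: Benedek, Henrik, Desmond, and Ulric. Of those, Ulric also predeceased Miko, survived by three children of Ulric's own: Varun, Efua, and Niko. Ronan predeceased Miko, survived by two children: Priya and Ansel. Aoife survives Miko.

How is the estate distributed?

Esperanza: $76,000; Quilla: $76,000; Gabor: $76,000; Benedek: $57,000; Henrik: $57,000; Desmond: $57,000; Varun: $19,000; Efua: $19,000; Niko: $19,000; Priya: $114,000; Ansel: $114,000; Aoife: $228,000

The entire $912,000 passes to the descendants.
That amount ($912,000) is divided into 4 shares of $228,000: Aoife takes $228,000; Ursula's $228,000 share passes to Ursula's issue; Adaeze's $228,000 share passes to Adaeze's issue; Ronan's $228,000 share passes to Ronan's issue.
Ursula's share ($228,000) is divided into 3 shares of $76,000: Esperanza, Quilla, and Gabor each take $76,000.
Adaeze's share ($228,000) is divided into 4 shares of $57,000: Benedek, Henrik, and Desmond each take $57,000; Ulric's $57,000 share passes to Ulric's issue.
Ulric's share ($57,000) is divided into 3 shares of $19,000: Varun, Efua, and Niko each take $19,000.
Ronan's share ($228,000) is divided into 2 shares of $114,000: Priya and Ansel each take $114,000.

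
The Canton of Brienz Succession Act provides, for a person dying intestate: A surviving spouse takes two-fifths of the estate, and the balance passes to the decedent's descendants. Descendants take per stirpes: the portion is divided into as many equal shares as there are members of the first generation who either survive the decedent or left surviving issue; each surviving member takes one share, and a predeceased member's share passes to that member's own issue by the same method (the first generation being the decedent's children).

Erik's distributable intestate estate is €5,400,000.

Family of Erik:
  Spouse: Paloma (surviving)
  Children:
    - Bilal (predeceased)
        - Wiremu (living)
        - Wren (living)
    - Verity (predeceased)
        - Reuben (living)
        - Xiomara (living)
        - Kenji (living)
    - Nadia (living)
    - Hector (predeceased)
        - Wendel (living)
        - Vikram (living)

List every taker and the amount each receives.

Paloma takes two-fifths of €5,400,000 = €2,160,000. The remaining €3,240,000 passes to the descendants.
The descendants' portion (€3,240,000) is divided into 4 shares of €810,000: Nadia takes €810,000; Bilal's €810,000 share passes to Bilal's issue; Verity's €810,000 share passes to Verity's issue; Hector's €810,000 share passes to Hector's issue.
Bilal's share (€810,000) is divided into 2 shares of €405,000: Wiremu and Wren each take €405,000.
Verity's share (€810,000) is divided into 3 shares of €270,000: Reuben, Xiomara, and Kenji each take €270,000.
Hector's share (€810,000) is divided into 2 shares of €405,000: Wendel and Vikram each take €405,000.

Paloma: €2,160,000; Wiremu: €405,000; Wren: €405,000; Reuben: €270,000; Xiomara: €270,000; Kenji: €270,000; Nadia: €810,000; Wendel: €405,000; Vikram: €405,000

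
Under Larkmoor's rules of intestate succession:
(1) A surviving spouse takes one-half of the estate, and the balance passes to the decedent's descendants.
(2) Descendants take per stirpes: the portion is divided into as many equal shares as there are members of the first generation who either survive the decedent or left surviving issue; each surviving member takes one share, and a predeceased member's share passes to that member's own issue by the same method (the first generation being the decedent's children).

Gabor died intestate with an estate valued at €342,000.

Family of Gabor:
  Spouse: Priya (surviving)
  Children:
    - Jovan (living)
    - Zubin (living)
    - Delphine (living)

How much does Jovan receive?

Priya takes one-half of €342,000 = €171,000. The remaining €171,000 passes to the descendants.
The descendants' portion (€171,000) is divided into 3 shares of €57,000: Jovan, Zubin, and Delphine each take €57,000.

Jovan receives €57,000.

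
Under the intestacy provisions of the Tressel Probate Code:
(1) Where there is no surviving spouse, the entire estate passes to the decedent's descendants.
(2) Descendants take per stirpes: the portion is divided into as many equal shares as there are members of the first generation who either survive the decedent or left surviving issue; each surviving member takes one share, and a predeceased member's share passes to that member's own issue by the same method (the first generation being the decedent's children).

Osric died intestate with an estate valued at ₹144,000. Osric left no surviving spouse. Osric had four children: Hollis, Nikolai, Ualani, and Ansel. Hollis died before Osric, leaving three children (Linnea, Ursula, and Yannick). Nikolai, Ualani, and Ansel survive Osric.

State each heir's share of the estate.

Linnea: ₹12,000; Ursula: ₹12,000; Yannick: ₹12,000; Nikolai: ₹36,000; Ualani: ₹36,000; Ansel: ₹36,000

The entire ₹144,000 passes to the descendants.
That amount (₹144,000) is divided into 4 shares of ₹36,000: Nikolai, Ualani, and Ansel each take ₹36,000; Hollis's ₹36,000 share passes to Hollis's issue.
Hollis's share (₹36,000) is divided into 3 shares of ₹12,000: Linnea, Ursula, and Yannick each take ₹12,000.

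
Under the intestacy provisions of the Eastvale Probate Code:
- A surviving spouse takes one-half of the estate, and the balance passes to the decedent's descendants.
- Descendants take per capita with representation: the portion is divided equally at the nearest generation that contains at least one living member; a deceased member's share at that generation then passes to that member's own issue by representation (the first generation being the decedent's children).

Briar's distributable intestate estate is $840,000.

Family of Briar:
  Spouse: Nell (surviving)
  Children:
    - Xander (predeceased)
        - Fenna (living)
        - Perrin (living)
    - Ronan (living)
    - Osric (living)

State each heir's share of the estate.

Nell takes one-half of $840,000 = $420,000. The remaining $420,000 passes to the descendants.
The descendants' portion ($420,000) is divided into 3 shares of $140,000: Ronan and Osric each take $140,000; Xander's $140,000 share passes to Xander's issue.
Xander's share ($140,000) is divided into 2 shares of $70,000: Fenna and Perrin each take $70,000.

Nell: $420,000; Fenna: $70,000; Perrin: $70,000; Ronan: $140,000; Osric: $140,000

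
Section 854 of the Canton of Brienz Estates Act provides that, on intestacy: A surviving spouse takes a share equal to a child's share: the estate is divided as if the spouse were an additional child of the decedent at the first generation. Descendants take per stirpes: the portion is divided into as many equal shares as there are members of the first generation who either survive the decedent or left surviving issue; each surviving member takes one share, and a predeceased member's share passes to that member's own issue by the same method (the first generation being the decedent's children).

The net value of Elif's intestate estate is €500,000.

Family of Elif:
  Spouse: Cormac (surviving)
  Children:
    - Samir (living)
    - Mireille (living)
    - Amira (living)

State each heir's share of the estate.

The spouse counts as an additional share at the children's level, so there are 4 primary shares of €125,000. Cormac takes one such share (€125,000).
The children's combined portion (€375,000) is divided into 3 shares of €125,000: Samir, Mireille, and Amira each take €125,000.

Cormac: €125,000; Samir: €125,000; Mireille: €125,000; Amira: €125,000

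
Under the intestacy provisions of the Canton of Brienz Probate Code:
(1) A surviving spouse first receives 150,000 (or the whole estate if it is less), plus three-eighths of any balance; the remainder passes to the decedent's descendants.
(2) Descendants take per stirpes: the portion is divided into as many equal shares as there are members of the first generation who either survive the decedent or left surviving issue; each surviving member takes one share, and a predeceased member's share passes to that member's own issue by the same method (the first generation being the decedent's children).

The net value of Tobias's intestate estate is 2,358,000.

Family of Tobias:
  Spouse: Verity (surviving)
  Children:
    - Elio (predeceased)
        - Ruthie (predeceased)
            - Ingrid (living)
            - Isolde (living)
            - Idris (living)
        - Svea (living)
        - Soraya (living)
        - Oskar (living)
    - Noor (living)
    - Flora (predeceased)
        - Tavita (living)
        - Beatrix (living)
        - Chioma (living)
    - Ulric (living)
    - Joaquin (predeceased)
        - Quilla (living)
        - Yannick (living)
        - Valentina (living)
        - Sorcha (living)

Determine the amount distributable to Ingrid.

Ingrid receives 23,000.

Verity first takes 150,000, leaving a balance of 2,208,000. Verity then takes three-eighths of the balance (828,000), for a total of 978,000. The remaining 1,380,000 passes to the descendants.
The descendants' portion (1,380,000) is divided into 5 shares of 276,000: Noor and Ulric each take 276,000; Elio's 276,000 share passes to Elio's issue; Flora's 276,000 share passes to Flora's issue; Joaquin's 276,000 share passes to Joaquin's issue.
Elio's share (276,000) is divided into 4 shares of 69,000: Svea, Soraya, and Oskar each take 69,000; Ruthie's 69,000 share passes to Ruthie's issue.
Ruthie's share (69,000) is divided into 3 shares of 23,000: Ingrid, Isolde, and Idris each take 23,000.
Flora's share (276,000) is divided into 3 shares of 92,000: Tavita, Beatrix, and Chioma each take 92,000.
Joaquin's share (276,000) is divided into 4 shares of 69,000: Quilla, Yannick, Valentina, and Sorcha each take 69,000.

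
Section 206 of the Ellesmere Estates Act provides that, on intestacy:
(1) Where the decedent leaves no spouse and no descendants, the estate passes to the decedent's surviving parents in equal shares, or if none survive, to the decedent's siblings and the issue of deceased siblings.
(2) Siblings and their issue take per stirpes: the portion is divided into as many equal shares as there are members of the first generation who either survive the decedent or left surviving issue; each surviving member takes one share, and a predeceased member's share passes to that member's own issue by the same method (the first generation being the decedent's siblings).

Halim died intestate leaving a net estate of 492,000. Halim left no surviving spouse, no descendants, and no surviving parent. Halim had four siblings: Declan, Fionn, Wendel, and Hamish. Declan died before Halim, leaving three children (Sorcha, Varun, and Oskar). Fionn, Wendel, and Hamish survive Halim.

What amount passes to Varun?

Varun receives 41,000.

The entire 492,000 passes to the siblings and their issue.
That amount (492,000) is divided into 4 shares of 123,000: Fionn, Wendel, and Hamish each take 123,000; Declan's 123,000 share passes to Declan's issue.
Declan's share (123,000) is divided into 3 shares of 41,000: Sorcha, Varun, and Oskar each take 41,000.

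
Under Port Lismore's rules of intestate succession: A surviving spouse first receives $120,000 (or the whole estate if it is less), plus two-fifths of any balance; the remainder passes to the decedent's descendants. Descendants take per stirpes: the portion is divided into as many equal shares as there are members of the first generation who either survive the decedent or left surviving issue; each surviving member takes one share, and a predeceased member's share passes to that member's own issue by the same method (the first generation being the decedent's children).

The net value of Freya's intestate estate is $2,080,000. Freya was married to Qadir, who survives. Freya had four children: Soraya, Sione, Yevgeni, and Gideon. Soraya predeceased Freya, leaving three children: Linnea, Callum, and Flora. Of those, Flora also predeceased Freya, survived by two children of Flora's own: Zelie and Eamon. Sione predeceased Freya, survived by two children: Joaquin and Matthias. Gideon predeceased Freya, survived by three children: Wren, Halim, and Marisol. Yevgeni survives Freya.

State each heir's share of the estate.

Qadir first takes $120,000, leaving a balance of $1,960,000. Qadir then takes two-fifths of the balance ($784,000), for a total of $904,000. The remaining $1,176,000 passes to the descendants.
The descendants' portion ($1,176,000) is divided into 4 shares of $294,000: Yevgeni takes $294,000; Soraya's $294,000 share passes to Soraya's issue; Sione's $294,000 share passes to Sione's issue; Gideon's $294,000 share passes to Gideon's issue.
Soraya's share ($294,000) is divided into 3 shares of $98,000: Linnea and Callum each take $98,000; Flora's $98,000 share passes to Flora's issue.
Flora's share ($98,000) is divided into 2 shares of $49,000: Zelie and Eamon each take $49,000.
Sione's share ($294,000) is divided into 2 shares of $147,000: Joaquin and Matthias each take $147,000.
Gideon's share ($294,000) is divided into 3 shares of $98,000: Wren, Halim, and Marisol each take $98,000.

Qadir: $904,000; Linnea: $98,000; Callum: $98,000; Zelie: $49,000; Eamon: $49,000; Joaquin: $147,000; Matthias: $147,000; Yevgeni: $294,000; Wren: $98,000; Halim: $98,000; Marisol: $98,000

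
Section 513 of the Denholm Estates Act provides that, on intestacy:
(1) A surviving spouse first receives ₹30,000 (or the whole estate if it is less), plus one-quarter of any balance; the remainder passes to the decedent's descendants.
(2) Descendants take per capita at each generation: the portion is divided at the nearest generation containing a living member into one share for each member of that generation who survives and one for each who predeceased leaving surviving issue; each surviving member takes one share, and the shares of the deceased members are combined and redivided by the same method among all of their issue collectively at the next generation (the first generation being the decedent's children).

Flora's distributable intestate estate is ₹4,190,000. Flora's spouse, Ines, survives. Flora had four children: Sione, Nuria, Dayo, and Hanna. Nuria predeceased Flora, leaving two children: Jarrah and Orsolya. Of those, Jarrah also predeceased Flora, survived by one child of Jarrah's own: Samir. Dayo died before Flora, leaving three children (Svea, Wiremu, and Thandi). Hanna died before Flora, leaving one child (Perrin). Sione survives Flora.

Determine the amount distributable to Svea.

Ines first takes ₹30,000, leaving a balance of ₹4,160,000. Ines then takes one-quarter of the balance (₹1,040,000), for a total of ₹1,070,000. The remaining ₹3,120,000 passes to the descendants.
The descendants' portion (₹3,120,000) is divided at the children's generation into 4 shares of ₹780,000. Sione takes ₹780,000. The 3 shares of the deceased (Nuria, Dayo, and Hanna) are combined into a pool of ₹2,340,000.
That pool (₹2,340,000) is divided at the grandchildren's generation into 6 shares of ₹390,000. Orsolya, Svea, Wiremu, Thandi, and Perrin each take ₹390,000. The remaining share for the deceased Jarrah (₹390,000) is carried to the next generation.
That pool (₹390,000) passes entirely to Samir, the sole taker at the great-grandchildren's generation.

Svea receives ₹390,000.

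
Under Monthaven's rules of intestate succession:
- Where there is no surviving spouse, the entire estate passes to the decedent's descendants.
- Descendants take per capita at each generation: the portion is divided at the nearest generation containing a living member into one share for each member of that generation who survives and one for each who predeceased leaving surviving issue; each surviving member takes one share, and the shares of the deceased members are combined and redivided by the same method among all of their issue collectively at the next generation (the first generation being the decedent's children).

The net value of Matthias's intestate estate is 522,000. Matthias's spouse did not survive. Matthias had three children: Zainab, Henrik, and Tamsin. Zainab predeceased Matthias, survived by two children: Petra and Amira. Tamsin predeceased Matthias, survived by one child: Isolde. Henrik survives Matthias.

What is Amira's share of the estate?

Amira receives 116,000.

The entire 522,000 passes to the descendants.
That amount (522,000) is divided at the children's generation into 3 shares of 174,000. Henrik takes 174,000. The 2 shares of the deceased (Zainab and Tamsin) are combined into a pool of 348,000.
That pool (348,000) is divided at the grandchildren's generation equally among Petra, Amira, and Isolde: 116,000 each.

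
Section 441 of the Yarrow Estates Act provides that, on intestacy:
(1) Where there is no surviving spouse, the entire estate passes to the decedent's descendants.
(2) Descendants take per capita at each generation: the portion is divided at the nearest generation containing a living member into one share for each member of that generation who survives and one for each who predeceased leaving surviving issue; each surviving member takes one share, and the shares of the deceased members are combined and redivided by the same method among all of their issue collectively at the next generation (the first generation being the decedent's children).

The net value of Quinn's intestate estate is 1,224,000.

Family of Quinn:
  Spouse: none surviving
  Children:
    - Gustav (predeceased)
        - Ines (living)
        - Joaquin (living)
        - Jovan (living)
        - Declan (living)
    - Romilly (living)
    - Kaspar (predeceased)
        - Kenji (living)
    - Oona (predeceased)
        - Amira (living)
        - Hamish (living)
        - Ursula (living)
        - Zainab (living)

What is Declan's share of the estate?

The entire 1,224,000 passes to the descendants.
That amount (1,224,000) is divided at the children's generation into 4 shares of 306,000. Romilly takes 306,000. The 3 shares of the deceased (Gustav, Kaspar, and Oona) are combined into a pool of 918,000.
That pool (918,000) is divided at the grandchildren's generation equally among Ines, Joaquin, Jovan, Declan, Kenji, Amira, Hamish, Ursula, and Zainab: 102,000 each.

Declan receives 102,000.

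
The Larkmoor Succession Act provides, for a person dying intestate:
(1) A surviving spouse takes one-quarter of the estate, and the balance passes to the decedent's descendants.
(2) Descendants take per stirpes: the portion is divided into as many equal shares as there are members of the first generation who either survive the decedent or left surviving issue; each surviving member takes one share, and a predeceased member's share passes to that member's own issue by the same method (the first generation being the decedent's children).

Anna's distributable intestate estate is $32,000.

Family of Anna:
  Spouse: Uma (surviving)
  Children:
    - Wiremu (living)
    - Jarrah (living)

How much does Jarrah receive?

Jarrah receives $12,000.

Uma takes one-quarter of $32,000 = $8,000. The remaining $24,000 passes to the descendants.
The descendants' portion ($24,000) is divided into 2 shares of $12,000: Wiremu and Jarrah each take $12,000.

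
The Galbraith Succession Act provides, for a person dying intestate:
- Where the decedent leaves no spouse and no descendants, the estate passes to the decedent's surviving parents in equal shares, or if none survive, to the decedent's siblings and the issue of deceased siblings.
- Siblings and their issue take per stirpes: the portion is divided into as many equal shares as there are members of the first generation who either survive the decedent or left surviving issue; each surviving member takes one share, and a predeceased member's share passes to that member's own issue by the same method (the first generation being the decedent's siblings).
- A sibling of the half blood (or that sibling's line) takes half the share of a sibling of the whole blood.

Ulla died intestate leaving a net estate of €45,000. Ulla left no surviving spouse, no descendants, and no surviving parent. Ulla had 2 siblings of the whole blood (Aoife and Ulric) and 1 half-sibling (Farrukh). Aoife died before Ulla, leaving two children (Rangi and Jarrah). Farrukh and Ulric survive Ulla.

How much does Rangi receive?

Rangi receives €9,000.

The entire €45,000 passes to the siblings and their issue.
Counting each half-blood sibling's line as half a unit, there are 5/2 units in €45,000, so one unit is €18,000. Whole-blood lines (Aoife and Ulric) take €18,000 each; half-blood lines (Farrukh) take €9,000 each.
Aoife's share (€18,000) is divided into 2 shares of €9,000: Rangi and Jarrah each take €9,000.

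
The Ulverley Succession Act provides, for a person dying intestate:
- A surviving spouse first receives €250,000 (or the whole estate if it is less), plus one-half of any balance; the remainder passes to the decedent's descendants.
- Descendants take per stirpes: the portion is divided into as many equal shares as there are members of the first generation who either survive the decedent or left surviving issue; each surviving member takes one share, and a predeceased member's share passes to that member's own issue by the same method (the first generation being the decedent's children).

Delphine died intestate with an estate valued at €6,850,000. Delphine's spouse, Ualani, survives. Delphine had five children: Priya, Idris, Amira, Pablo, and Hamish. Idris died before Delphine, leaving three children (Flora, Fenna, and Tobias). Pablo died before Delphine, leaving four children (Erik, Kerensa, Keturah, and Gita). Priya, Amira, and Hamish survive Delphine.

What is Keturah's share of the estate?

Keturah receives €165,000.

Ualani first takes €250,000, leaving a balance of €6,600,000. Ualani then takes one-half of the balance (€3,300,000), for a total of €3,550,000. The remaining €3,300,000 passes to the descendants.
The descendants' portion (€3,300,000) is divided into 5 shares of €660,000: Priya, Amira, and Hamish each take €660,000; Idris's €660,000 share passes to Idris's issue; Pablo's €660,000 share passes to Pablo's issue.
Idris's share (€660,000) is divided into 3 shares of €220,000: Flora, Fenna, and Tobias each take €220,000.
Pablo's share (€660,000) is divided into 4 shares of €165,000: Erik, Kerensa, Keturah, and Gita each take €165,000.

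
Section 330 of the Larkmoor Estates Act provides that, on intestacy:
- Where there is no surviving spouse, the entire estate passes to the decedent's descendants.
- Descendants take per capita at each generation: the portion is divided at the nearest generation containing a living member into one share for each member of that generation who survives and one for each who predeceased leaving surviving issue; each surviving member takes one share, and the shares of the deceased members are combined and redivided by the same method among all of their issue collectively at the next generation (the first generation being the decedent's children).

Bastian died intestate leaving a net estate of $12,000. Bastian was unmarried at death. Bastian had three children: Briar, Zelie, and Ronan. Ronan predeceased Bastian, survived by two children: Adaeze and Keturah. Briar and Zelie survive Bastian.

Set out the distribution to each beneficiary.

Briar: $4,000; Zelie: $4,000; Adaeze: $2,000; Keturah: $2,000

The entire $12,000 passes to the descendants.
That amount ($12,000) is divided at the children's generation into 3 shares of $4,000. Briar and Zelie each take $4,000. The remaining share for the deceased Ronan ($4,000) is carried to the next generation.
That pool ($4,000) is divided at the grandchildren's generation equally among Adaeze and Keturah: $2,000 each.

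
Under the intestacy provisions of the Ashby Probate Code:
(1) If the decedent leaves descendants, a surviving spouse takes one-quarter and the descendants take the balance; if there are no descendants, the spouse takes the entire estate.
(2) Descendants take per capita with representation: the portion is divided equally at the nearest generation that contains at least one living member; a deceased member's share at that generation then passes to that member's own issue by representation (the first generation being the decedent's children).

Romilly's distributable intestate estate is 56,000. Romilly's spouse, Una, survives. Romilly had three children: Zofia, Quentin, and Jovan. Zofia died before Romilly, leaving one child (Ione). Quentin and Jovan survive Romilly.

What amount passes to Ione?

Ione receives 14,000.

Una takes one-quarter of 56,000 = 14,000. The remaining 42,000 passes to the descendants.
The descendants' portion (42,000) is divided into 3 shares of 14,000: Quentin and Jovan each take 14,000; Zofia's 14,000 share passes to Zofia's issue.
Zofia's share (14,000) passes entirely to Ione.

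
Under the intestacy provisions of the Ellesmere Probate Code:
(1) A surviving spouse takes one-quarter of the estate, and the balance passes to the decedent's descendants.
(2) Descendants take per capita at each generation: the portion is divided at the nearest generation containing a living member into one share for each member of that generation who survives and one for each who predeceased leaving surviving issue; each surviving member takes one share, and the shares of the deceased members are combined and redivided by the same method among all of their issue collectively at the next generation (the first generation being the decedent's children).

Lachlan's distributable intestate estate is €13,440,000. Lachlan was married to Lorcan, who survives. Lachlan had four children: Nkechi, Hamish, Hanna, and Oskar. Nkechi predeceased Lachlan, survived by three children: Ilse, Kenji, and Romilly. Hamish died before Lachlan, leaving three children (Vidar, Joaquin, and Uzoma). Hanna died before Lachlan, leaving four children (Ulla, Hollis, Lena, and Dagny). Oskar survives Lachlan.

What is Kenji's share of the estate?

Lorcan takes one-quarter of €13,440,000 = €3,360,000. The remaining €10,080,000 passes to the descendants.
The descendants' portion (€10,080,000) is divided at the children's generation into 4 shares of €2,520,000. Oskar takes €2,520,000. The 3 shares of the deceased (Nkechi, Hamish, and Hanna) are combined into a pool of €7,560,000.
That pool (€7,560,000) is divided at the grandchildren's generation equally among Ilse, Kenji, Romilly, Vidar, Joaquin, Uzoma, Ulla, Hollis, Lena, and Dagny: €756,000 each.

Kenji receives €756,000.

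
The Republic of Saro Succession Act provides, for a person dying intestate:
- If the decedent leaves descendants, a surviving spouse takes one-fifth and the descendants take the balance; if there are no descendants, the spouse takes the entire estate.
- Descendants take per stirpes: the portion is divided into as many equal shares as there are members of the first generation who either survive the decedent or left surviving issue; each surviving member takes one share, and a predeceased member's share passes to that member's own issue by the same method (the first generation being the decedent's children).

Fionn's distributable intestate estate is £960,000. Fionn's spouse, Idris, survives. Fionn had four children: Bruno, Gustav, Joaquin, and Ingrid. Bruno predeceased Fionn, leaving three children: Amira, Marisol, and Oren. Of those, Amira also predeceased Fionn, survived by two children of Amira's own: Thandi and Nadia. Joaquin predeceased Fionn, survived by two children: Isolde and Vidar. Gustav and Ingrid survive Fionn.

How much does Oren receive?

Oren receives £64,000.

Idris takes one-fifth of £960,000 = £192,000. The remaining £768,000 passes to the descendants.
The descendants' portion (£768,000) is divided into 4 shares of £192,000: Gustav and Ingrid each take £192,000; Bruno's £192,000 share passes to Bruno's issue; Joaquin's £192,000 share passes to Joaquin's issue.
Bruno's share (£192,000) is divided into 3 shares of £64,000: Marisol and Oren each take £64,000; Amira's £64,000 share passes to Amira's issue.
Amira's share (£64,000) is divided into 2 shares of £32,000: Thandi and Nadia each take £32,000.
Joaquin's share (£192,000) is divided into 2 shares of £96,000: Isolde and Vidar each take £96,000.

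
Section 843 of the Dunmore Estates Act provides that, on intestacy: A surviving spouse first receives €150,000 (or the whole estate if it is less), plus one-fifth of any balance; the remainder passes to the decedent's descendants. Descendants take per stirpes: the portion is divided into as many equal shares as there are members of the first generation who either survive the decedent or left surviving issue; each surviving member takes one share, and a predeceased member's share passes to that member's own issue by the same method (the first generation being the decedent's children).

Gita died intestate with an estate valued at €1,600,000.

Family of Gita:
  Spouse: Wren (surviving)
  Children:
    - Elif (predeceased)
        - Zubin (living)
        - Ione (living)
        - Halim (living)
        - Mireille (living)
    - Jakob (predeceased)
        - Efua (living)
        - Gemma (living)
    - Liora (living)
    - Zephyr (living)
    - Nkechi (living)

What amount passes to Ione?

Wren first takes €150,000, leaving a balance of €1,450,000. Wren then takes one-fifth of the balance (€290,000), for a total of €440,000. The remaining €1,160,000 passes to the descendants.
The descendants' portion (€1,160,000) is divided into 5 shares of €232,000: Liora, Zephyr, and Nkechi each take €232,000; Elif's €232,000 share passes to Elif's issue; Jakob's €232,000 share passes to Jakob's issue.
Elif's share (€232,000) is divided into 4 shares of €58,000: Zubin, Ione, Halim, and Mireille each take €58,000.
Jakob's share (€232,000) is divided into 2 shares of €116,000: Efua and Gemma each take €116,000.

Ione receives €58,000.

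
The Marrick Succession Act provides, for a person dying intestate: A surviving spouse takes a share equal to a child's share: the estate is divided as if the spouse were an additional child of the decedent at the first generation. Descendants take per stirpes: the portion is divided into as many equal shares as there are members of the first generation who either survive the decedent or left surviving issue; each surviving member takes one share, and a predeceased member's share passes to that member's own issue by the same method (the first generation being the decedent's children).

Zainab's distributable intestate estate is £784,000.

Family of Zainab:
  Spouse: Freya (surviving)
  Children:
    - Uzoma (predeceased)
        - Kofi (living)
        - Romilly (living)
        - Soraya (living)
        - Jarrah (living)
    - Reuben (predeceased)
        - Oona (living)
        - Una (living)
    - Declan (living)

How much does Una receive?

Una receives £98,000.

The spouse counts as an additional share at the children's level, so there are 4 primary shares of £196,000. Freya takes one such share (£196,000).
The children's combined portion (£588,000) is divided into 3 shares of £196,000: Declan takes £196,000; Uzoma's £196,000 share passes to Uzoma's issue; Reuben's £196,000 share passes to Reuben's issue.
Uzoma's share (£196,000) is divided into 4 shares of £49,000: Kofi, Romilly, Soraya, and Jarrah each take £49,000.
Reuben's share (£196,000) is divided into 2 shares of £98,000: Oona and Una each take £98,000.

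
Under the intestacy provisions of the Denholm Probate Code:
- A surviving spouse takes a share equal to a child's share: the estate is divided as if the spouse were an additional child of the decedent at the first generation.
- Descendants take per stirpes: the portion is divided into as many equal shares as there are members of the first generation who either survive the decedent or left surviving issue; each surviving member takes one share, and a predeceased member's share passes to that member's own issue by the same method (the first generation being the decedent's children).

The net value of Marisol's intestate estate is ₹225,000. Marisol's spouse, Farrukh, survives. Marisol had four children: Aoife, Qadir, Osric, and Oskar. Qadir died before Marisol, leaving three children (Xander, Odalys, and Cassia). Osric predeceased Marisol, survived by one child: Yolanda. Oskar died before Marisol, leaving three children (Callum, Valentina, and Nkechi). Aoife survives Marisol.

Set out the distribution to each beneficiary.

The spouse counts as an additional share at the children's level, so there are 5 primary shares of ₹45,000. Farrukh takes one such share (₹45,000).
The children's combined portion (₹180,000) is divided into 4 shares of ₹45,000: Aoife takes ₹45,000; Qadir's ₹45,000 share passes to Qadir's issue; Osric's ₹45,000 share passes to Osric's issue; Oskar's ₹45,000 share passes to Oskar's issue.
Qadir's share (₹45,000) is divided into 3 shares of ₹15,000: Xander, Odalys, and Cassia each take ₹15,000.
Osric's share (₹45,000) passes entirely to Yolanda.
Oskar's share (₹45,000) is divided into 3 shares of ₹15,000: Callum, Valentina, and Nkechi each take ₹15,000.

Farrukh: ₹45,000; Aoife: ₹45,000; Xander: ₹15,000; Odalys: ₹15,000; Cassia: ₹15,000; Yolanda: ₹45,000; Callum: ₹15,000; Valentina: ₹15,000; Nkechi: ₹15,000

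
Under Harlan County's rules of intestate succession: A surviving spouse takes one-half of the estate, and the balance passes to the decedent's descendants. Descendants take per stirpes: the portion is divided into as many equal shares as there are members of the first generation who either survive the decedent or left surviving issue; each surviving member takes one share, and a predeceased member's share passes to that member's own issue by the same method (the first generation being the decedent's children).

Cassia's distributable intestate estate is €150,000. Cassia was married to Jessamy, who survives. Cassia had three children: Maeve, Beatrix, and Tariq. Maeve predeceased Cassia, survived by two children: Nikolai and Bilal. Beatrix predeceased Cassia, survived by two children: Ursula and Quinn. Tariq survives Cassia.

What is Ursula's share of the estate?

Jessamy takes one-half of €150,000 = €75,000. The remaining €75,000 passes to the descendants.
The descendants' portion (€75,000) is divided into 3 shares of €25,000: Tariq takes €25,000; Maeve's €25,000 share passes to Maeve's issue; Beatrix's €25,000 share passes to Beatrix's issue.
Maeve's share (€25,000) is divided into 2 shares of €12,500: Nikolai and Bilal each take €12,500.
Beatrix's share (€25,000) is divided into 2 shares of €12,500: Ursula and Quinn each take €12,500.

Ursula receives €12,500.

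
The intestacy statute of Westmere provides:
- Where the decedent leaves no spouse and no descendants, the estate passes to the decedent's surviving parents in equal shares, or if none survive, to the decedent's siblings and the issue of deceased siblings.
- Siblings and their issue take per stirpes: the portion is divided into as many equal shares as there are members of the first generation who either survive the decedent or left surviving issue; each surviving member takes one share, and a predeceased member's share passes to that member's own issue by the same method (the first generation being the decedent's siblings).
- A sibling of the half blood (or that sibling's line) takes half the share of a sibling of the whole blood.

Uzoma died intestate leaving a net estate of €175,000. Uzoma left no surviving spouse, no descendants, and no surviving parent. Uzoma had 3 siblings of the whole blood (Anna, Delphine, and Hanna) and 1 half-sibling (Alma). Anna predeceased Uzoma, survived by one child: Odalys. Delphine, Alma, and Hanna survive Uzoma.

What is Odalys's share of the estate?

The entire €175,000 passes to the siblings and their issue.
Counting each half-blood sibling's line as half a unit, there are 7/2 units in €175,000, so one unit is €50,000. Whole-blood lines (Anna, Delphine, and Hanna) take €50,000 each; half-blood lines (Alma) take €25,000 each.
Anna's share (€50,000) passes entirely to Odalys.

Odalys receives €50,000.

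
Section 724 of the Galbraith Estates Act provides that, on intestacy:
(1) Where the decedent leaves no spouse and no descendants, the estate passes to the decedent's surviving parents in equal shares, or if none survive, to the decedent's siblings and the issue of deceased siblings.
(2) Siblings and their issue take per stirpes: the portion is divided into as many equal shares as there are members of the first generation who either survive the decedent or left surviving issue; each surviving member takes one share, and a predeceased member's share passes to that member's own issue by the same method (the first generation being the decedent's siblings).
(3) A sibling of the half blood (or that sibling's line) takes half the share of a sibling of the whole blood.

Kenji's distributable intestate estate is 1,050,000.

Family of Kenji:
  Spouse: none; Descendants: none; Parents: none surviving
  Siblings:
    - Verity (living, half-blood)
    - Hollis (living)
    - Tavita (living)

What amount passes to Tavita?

Tavita receives 420,000.

The entire 1,050,000 passes to the siblings and their issue.
Counting each half-blood sibling's line as half a unit, there are 5/2 units in 1,050,000, so one unit is 420,000. Whole-blood lines (Hollis and Tavita) take 420,000 each; half-blood lines (Verity) take 210,000 each.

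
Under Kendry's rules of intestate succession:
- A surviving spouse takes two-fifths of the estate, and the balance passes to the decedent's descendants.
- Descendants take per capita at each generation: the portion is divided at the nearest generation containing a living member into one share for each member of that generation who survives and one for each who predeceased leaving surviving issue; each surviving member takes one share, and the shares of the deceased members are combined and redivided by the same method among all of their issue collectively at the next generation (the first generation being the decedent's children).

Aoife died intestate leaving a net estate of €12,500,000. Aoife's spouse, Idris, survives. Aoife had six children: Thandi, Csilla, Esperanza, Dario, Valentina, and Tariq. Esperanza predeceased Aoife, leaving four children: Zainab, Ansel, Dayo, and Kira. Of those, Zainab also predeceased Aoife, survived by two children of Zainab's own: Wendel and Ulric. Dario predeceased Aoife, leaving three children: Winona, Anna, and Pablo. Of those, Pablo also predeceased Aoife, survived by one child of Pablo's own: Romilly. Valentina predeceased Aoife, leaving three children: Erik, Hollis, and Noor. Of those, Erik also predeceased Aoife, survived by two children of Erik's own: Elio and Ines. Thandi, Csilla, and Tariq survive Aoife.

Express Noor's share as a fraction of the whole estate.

Idris takes two-fifths of €12,500,000 = €5,000,000. The remaining €7,500,000 passes to the descendants.
The descendants' portion (€7,500,000) is divided at the children's generation into 6 shares of €1,250,000. Thandi, Csilla, and Tariq each take €1,250,000. The 3 shares of the deceased (Esperanza, Dario, and Valentina) are combined into a pool of €3,750,000.
That pool (€3,750,000) is divided at the grandchildren's generation into 10 shares of €375,000. Ansel, Dayo, Kira, Winona, Anna, Hollis, and Noor each take €375,000. The 3 shares of the deceased (Zainab, Pablo, and Erik) are combined into a pool of €1,125,000.
That pool (€1,125,000) is divided at the great-grandchildren's generation equally among Wendel, Ulric, Romilly, Elio, and Ines: €225,000 each.

Noor receives 3/100 of the estate.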